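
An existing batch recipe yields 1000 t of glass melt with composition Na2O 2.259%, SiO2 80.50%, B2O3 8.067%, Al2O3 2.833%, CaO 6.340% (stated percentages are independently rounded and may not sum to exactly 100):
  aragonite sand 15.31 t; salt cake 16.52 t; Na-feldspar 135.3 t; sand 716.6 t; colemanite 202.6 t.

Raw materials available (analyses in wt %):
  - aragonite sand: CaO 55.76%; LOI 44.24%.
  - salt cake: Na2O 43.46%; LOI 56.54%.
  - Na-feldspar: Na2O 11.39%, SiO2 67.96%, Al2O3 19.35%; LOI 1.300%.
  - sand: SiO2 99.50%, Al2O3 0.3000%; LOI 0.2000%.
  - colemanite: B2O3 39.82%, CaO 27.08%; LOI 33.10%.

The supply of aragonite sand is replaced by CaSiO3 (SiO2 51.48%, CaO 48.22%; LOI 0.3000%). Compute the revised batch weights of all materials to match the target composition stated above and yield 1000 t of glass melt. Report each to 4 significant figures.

Working values are displayed, rounded to four significant digits, alongside each step. All internal work holds full precision through every step — each reported value receives exactly one rounding — all derived quantities, including glass mass, the yield, the totals, ignition loss, five oxide percentages, are rebuilt using the weight values on 1000 t of glass at exact precision, as they appear in the problem or answer text.
The oxide mass targets at 1000 t glass melt:
  Na2O: 2.259% × 1000 = 22.59 t
  SiO2: 80.50% × 1000 = 805.0 t
  B2O3: 8.067% × 1000 = 80.67 t
  Al2O3: 2.833% × 1000 = 28.33 t
  CaO: 6.340% × 1000 = 63.40 t
Verifying the oxide balance on the weights just shown, for the quoted basis mass (every target is met by its sum inside rounding margins):
  Na2O: 16.48·0.4346 + 135.4·0.1139 = 22.58 t (target 22.59 t)
  SiO2: 17.71·0.5148 + 135.4·0.6796 + 707.4·0.9950 = 805.0 t (target 805.0 t)
  B2O3: 202.6·0.3982 = 80.68 t (target 80.67 t)
  Al2O3: 135.4·0.1935 + 707.4·0.003000 = 28.32 t (target 28.33 t)
  CaO: 17.71·0.4822 + 202.6·0.2708 = 63.40 t (target 63.40 t)
Glass mass check: whole batch net of LOI = 1000 t (oxide target masses add up to 1000 t; stated basis 1000 t — deltas are rounding alone).
Adding the batch up: Σ batch = 1080 t; ignition loss, Σ(batch × LOI) = 79.61 t; the yield ratio, glass ÷ batch: 92.63%.

Revised batch per 1000 t glass melt:
  CaSiO3: 17.71 t
  salt cake: 16.48 t
  Na-feldspar: 135.4 t
  sand: 707.4 t
  colemanite: 202.6 t
Total batch = 1080 t; LOI loss = 79.61 t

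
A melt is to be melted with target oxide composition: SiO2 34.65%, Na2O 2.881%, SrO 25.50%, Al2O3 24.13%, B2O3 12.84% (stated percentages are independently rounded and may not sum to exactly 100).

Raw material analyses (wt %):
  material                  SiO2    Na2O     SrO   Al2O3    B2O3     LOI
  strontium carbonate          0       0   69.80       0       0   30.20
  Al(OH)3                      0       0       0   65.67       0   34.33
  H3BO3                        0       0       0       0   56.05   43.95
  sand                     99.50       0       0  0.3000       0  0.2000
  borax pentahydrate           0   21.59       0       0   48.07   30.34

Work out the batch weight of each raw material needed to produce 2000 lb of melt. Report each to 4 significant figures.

Batch per 2000 lb melt:
  strontium carbonate: 730.7 lb
  Al(OH)3: 731.7 lb
  H3BO3: 229.3 lb
  sand: 696.5 lb
  borax pentahydrate: 266.9 lb
Total batch = 2655 lb; LOI loss = 655.0 lb; yield = 75.33%

Working values are displayed (rounded to 4 significant digits) on the page; all internal work carries full float precision in every operation; a single rounding completes each reported number; the derived quantities, including totals, the five compositions, yield, ignition loss, glass mass, are carried starting from the weights per 2000 lb of glass in full float precision as set out in question or answer.
The oxide mass targets at 2000 lb melt:
  SiO2: 34.65% × 2000 = 693.0 lb
  Na2O: 2.881% × 2000 = 57.62 lb
  SrO: 25.50% × 2000 = 510.0 lb
  Al2O3: 24.13% × 2000 = 482.6 lb
  B2O3: 12.84% × 2000 = 256.8 lb
Verifying the oxide balance from the weights as reported, relative to the basis at hand (target by target, the sums agree net of answer rounding effects):
  SiO2: 696.5·0.9950 = 693.0 lb (target 693.0 lb)
  Na2O: 266.9·0.2159 = 57.62 lb (target 57.62 lb)
  SrO: 730.7·0.6980 = 510.0 lb (target 510.0 lb)
  Al2O3: 731.7·0.6567 + 696.5·0.003000 = 482.6 lb (target 482.6 lb)
  B2O3: 229.3·0.5605 + 266.9·0.4807 = 256.8 lb (target 256.8 lb)
Glass-mass closure: batch Σ − ignition loss = 2000 lb (oxide target masses add up to 2000 lb; versus the stated basis of 2000 lb — differing by rounding only).
Whole-batch sum: Σ batch = 2655 lb; ignition loss, Σ(batch × LOI) = 655.0 lb; yield: glass divided by total = 75.33%.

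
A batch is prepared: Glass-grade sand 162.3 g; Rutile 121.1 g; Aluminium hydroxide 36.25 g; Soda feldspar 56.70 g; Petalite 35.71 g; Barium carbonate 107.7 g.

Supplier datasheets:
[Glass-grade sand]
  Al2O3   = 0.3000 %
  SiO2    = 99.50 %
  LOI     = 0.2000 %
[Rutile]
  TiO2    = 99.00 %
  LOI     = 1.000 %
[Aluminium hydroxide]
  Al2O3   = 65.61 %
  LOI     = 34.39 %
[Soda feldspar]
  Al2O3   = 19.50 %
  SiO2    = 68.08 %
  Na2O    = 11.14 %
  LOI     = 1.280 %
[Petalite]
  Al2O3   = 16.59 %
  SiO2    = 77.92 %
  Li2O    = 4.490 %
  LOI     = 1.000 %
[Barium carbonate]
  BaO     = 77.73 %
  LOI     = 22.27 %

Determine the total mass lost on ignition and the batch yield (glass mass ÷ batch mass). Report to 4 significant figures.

LOI loss = 39.07 g; glass = 480.7 g; yield = 92.48%

Every computation runs at exact precision end to end; the intermediate values are displayed rounded off to 4 significant figures between the steps — a single rounding yields every reported number; all derived quantities, including glass mass, the six compositions, yield, ignition loss, totals, are carried using the weight values per 480.7 g of glass at full float precision, precisely as stated by question or answer.
Ignition loss by material:
  Glass-grade sand: 162.3 × 0.002000 = 0.3246 g
  Rutile: 121.1 × 0.01000 = 1.211 g
  Aluminium hydroxide: 36.25 × 0.3439 = 12.47 g
  Soda feldspar: 56.70 × 0.01280 = 0.7258 g
  Petalite: 35.71 × 0.01000 = 0.3571 g
  Barium carbonate: 107.7 × 0.2227 = 23.98 g
Total LOI = 39.07 g
Glass = batch − LOI = 519.8 − 39.07 = 480.7 g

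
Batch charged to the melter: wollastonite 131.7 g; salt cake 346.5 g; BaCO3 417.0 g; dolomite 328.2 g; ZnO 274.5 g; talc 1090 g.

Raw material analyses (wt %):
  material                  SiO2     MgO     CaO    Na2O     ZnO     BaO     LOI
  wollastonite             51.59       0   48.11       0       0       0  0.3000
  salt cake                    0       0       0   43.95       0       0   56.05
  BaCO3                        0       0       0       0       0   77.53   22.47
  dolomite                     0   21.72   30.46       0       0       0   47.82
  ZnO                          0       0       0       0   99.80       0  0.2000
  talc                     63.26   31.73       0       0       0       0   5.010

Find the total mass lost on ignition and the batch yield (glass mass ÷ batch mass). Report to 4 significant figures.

LOI loss = 500.4 g; glass = 2087 g; yield = 80.66%

The intermediate values are printed, with 4-significant-figure rounding, alongside each step; the working math runs at full precision through the solve — a single rounding produces every reported result; all derived quantities are computed in full precision (the totals, LOI, yield, net glass mass, the six compositions) using the weight values for 2087 g of glass as written in the problem or answer text.
LOI of each material in turn:
  wollastonite: 131.7 × 0.003000 = 0.3951 g
  salt cake: 346.5 × 0.5605 = 194.2 g
  BaCO3: 417.0 × 0.2247 = 93.70 g
  dolomite: 328.2 × 0.4782 = 156.9 g
  ZnO: 274.5 × 0.002000 = 0.5490 g
  talc: 1090 × 0.05010 = 54.61 g
Total LOI = 500.4 g
Glass = batch − LOI = 2588 − 500.4 = 2087 g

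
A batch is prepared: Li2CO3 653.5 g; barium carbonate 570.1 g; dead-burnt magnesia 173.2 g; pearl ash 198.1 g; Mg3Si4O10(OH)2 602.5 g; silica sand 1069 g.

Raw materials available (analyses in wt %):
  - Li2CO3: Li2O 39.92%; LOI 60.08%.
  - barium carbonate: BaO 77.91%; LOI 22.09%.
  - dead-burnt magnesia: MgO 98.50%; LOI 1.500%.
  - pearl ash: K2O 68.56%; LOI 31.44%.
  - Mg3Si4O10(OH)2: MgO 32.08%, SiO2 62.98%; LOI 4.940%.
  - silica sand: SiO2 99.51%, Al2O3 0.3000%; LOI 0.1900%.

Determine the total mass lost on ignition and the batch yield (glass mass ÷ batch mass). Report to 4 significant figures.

Mid-chain values are shown rounded off to 4 significant digits across the worked steps; every computation runs at exact precision through the solve — each reported value takes exactly one rounding. The derived quantities are carried in exact precision (LOI, the yield, net glass mass, six oxide percentages, totals) starting from the weights for 2651 g of glass, as set out in the problem or answer text.
Ignition loss by material:
  Li2CO3: 653.5 × 0.6008 = 392.6 g
  barium carbonate: 570.1 × 0.2209 = 125.9 g
  dead-burnt magnesia: 173.2 × 0.01500 = 2.598 g
  pearl ash: 198.1 × 0.3144 = 62.28 g
  Mg3Si4O10(OH)2: 602.5 × 0.04940 = 29.76 g
  silica sand: 1069 × 0.001900 = 2.031 g
Total LOI = 615.2 g
Glass = batch − LOI = 3266 − 615.2 = 2651 g

LOI loss = 615.2 g; glass = 2651 g; yield = 81.16%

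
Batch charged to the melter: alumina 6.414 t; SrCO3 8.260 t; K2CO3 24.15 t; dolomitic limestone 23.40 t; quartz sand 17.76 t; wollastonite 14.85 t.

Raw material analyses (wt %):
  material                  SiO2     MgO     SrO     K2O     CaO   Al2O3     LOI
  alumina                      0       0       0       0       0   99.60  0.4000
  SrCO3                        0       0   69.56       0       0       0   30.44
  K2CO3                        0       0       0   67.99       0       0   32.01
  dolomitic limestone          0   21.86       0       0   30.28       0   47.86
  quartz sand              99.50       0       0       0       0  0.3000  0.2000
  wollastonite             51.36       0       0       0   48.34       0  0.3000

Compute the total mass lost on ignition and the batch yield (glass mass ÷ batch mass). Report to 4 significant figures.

LOI loss = 21.55 t; glass = 73.28 t; yield = 77.28%

In-progress results are displayed (rounded to four significant digits) when written out. The working math keeps full float precision from first step to last. Every reported value undergoes a single rounding — all derived quantities (yield, the six compositions, ignition loss, the totals, net glass mass) are rebuilt in full float precision from the batch weights at 73.28 t of glass, precisely as stated by the question or the answer.
Ignition loss by material:
  alumina: 6.414 × 0.004000 = 0.02566 t
  SrCO3: 8.260 × 0.3044 = 2.514 t
  K2CO3: 24.15 × 0.3201 = 7.730 t
  dolomitic limestone: 23.40 × 0.4786 = 11.20 t
  quartz sand: 17.76 × 0.002000 = 0.03552 t
  wollastonite: 14.85 × 0.003000 = 0.04455 t
Total LOI = 21.55 t
Glass = batch − LOI = 94.83 − 21.55 = 73.28 t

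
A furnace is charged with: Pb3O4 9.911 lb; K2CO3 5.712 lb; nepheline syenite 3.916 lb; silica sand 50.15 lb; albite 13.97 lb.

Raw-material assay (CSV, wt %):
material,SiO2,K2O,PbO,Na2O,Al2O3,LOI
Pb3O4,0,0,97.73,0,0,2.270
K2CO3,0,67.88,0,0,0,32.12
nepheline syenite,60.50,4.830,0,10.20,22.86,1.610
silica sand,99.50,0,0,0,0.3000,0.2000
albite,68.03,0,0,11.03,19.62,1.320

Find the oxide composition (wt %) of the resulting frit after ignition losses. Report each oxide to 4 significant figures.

Every computation keeps exact precision through the solve — working values are shown with 4-significant-figure rounding at each printed step; a single rounding yields every reported result — the derived quantities are recomputed in full float precision (five oxide percentages, totals, ignition loss, the yield, glass mass) starting from the weights on 81.25 lb of glass, exactly as shown in question or answer.
Oxide-by-oxide delivered mass:
  SiO2: 3.916·0.6050 + 50.15·0.9950 + 13.97·0.6803 = 61.77 lb
  K2O: 5.712·0.6788 + 3.916·0.04830 = 4.066 lb
  PbO: 9.911·0.9773 = 9.686 lb
  Na2O: 3.916·0.1020 + 13.97·0.1103 = 1.940 lb
  Al2O3: 3.916·0.2286 + 50.15·0.003000 + 13.97·0.1962 = 3.787 lb
LOI: 9.911·0.02270 + 5.712·0.3212 + 3.916·0.01610 + 50.15·0.002000 + 13.97·0.01320 = 2.407 lb
Net of LOI, the glass mass = 83.66 − 2.407 = 81.25 lb (= the summed oxide contributions)
each wt % is 100 × oxide ÷ glass

Glass mass = 81.25 lb (batch 83.66 − LOI 2.407).
Composition: SiO2 76.03%, K2O 5.005%, PbO 11.92%, Na2O 2.388%, Al2O3 4.660%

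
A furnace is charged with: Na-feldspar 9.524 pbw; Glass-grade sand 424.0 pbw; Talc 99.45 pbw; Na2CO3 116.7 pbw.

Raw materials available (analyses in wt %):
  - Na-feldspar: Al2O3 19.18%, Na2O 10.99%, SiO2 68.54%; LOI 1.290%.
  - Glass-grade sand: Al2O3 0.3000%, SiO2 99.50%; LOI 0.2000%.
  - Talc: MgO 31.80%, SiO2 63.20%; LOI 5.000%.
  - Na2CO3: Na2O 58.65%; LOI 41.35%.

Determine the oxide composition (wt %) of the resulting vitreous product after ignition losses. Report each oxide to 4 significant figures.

Glass mass = 595.5 pbw (batch 649.7 − LOI 54.20).
Composition: Al2O3 0.5204%, MgO 5.311%, Na2O 11.67%, SiO2 82.50%

Values along the way appear rounded to four significant figures on the page — all arithmetic holds exact precision in all steps. Exactly one rounding lands on each reported figure — the derived quantities are re-derived in exact precision (the totals, four oxide percentages, glass mass, LOI, yield) from the weighed amounts at 595.5 pbw of glass exactly as printed in the problem or the answer.
Per-oxide mass from batch:
  Al2O3: 9.524·0.1918 + 424.0·0.003000 = 3.099 pbw
  MgO: 99.45·0.3180 = 31.63 pbw
  Na2O: 9.524·0.1099 + 116.7·0.5865 = 69.49 pbw
  SiO2: 9.524·0.6854 + 424.0·0.9950 + 99.45·0.6320 = 491.3 pbw
LOI: 9.524·0.01290 + 424.0·0.002000 + 99.45·0.05000 + 116.7·0.4135 = 54.20 pbw
Resulting glass, batch − LOI: 649.7 − 54.20 = 595.5 pbw (matching Σ of the oxides)
wt % = oxide mass / glass mass × 100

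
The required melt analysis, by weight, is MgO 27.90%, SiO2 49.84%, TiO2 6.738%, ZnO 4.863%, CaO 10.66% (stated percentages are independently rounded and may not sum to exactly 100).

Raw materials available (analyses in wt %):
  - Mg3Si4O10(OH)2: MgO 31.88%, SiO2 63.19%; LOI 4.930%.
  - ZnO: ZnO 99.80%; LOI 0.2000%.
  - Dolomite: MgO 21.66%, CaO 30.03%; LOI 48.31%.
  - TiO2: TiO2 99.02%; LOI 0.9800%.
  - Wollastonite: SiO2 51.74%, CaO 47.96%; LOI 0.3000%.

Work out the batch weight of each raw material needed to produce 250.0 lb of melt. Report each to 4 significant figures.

Batch per 250.0 lb melt:
  Mg3Si4O10(OH)2: 180.5 lb
  ZnO: 12.18 lb
  Dolomite: 56.29 lb
  TiO2: 17.01 lb
  Wollastonite: 20.32 lb
Total batch = 286.3 lb; LOI loss = 36.34 lb; yield = 87.31%

The whole derivation holds exact precision through every step — in-progress results appear, rounded to 4 significant digits, within the worked lines; every reported number is rounded exactly once. The derived quantities (the yield, the totals, glass mass, the five compositions, ignition loss) are recomputed in exact precision starting from the weights at 250.0 lb of glass as they appear in the problem or the answer.
Oxide-by-oxide targets in 250.0 lb melt:
  MgO: 27.90% × 250.0 = 69.75 lb
  SiO2: 49.84% × 250.0 = 124.6 lb
  TiO2: 6.738% × 250.0 = 16.84 lb
  ZnO: 4.863% × 250.0 = 12.16 lb
  CaO: 10.66% × 250.0 = 26.65 lb
Per-oxide balance check working from each reported weight, at the basis given (sum by sum, the targets are met inside rounding margins):
  MgO: 180.5·0.3188 + 56.29·0.2166 = 69.74 lb (target 69.75 lb)
  SiO2: 180.5·0.6319 + 20.32·0.5174 = 124.6 lb (target 124.6 lb)
  TiO2: 17.01·0.9902 = 16.84 lb (target 16.84 lb)
  ZnO: 12.18·0.9980 = 12.16 lb (target 12.16 lb)
  CaO: 56.29·0.3003 + 20.32·0.4796 = 26.65 lb (target 26.65 lb)
Glass-mass sanity pass: batch total minus LOI = 250.0 lb (oxide target masses add up to 250.0 lb; basis as stated: 250.0 lb — rounding explains the deltas).
Whole-batch sum: Σ batch = 286.3 lb; the LOI term Σ batch·LOI equals 36.34 lb; glass ÷ batch gives a yield of 87.31%.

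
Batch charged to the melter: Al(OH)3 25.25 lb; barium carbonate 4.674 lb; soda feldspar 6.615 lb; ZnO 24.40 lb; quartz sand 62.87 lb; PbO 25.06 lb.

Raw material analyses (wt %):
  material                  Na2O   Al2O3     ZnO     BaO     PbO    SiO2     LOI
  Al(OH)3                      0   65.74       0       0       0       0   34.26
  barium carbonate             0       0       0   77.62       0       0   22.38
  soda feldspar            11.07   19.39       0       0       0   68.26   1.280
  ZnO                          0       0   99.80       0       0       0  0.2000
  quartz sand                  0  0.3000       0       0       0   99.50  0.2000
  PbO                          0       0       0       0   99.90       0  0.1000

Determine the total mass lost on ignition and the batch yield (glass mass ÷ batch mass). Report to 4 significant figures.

The working math runs at exact precision from start to finish; values along the way appear (rounded to 4 significant digits) between the steps. Each reported result takes a single rounding. The derived quantities (the six compositions, ignition loss, yield, totals, net glass mass) are rebuilt from the batch weights per 138.9 lb of glass at full float precision as set out in the question or the answer.
Loss on ignition, line by line:
  Al(OH)3: 25.25 × 0.3426 = 8.651 lb
  barium carbonate: 4.674 × 0.2238 = 1.046 lb
  soda feldspar: 6.615 × 0.01280 = 0.08467 lb
  ZnO: 24.40 × 0.002000 = 0.04880 lb
  quartz sand: 62.87 × 0.002000 = 0.1257 lb
  PbO: 25.06 × 0.001000 = 0.02506 lb
Total LOI = 9.981 lb
Glass = batch − LOI = 148.9 − 9.981 = 138.9 lb

LOI loss = 9.981 lb; glass = 138.9 lb; yield = 93.30%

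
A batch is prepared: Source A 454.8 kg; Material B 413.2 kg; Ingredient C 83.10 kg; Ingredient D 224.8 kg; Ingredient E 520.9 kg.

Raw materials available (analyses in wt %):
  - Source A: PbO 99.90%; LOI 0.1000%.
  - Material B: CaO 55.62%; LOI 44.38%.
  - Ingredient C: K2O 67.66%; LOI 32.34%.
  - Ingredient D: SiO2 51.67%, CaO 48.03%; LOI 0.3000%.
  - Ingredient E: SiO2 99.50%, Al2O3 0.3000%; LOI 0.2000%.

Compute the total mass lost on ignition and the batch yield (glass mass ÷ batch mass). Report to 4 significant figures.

LOI loss = 212.4 kg; glass = 1484 kg; yield = 87.48%

Working values are printed, rounded to four significant figures, within the worked lines. All internal work carries full float precision at every stage. A single rounding yields each reported value — derived quantities, which include LOI, the yield, five oxide percentages, net glass mass, totals, are re-derived in full precision, as quoted within question or answer, starting from the weights for 1484 kg of glass.
Ignition loss by material:
  Source A: 454.8 × 0.001000 = 0.4548 kg
  Material B: 413.2 × 0.4438 = 183.4 kg
  Ingredient C: 83.10 × 0.3234 = 26.87 kg
  Ingredient D: 224.8 × 0.003000 = 0.6744 kg
  Ingredient E: 520.9 × 0.002000 = 1.042 kg
Total LOI = 212.4 kg
Glass = batch − LOI = 1697 − 212.4 = 1484 kg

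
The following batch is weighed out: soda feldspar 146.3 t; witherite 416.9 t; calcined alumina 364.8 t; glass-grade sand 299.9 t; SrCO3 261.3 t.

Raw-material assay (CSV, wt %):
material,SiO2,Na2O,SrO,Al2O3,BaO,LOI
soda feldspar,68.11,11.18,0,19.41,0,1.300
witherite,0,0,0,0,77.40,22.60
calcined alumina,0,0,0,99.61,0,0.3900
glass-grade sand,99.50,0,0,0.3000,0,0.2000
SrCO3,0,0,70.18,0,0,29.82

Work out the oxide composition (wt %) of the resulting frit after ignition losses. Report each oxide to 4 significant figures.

Glass mass = 1313 t (batch 1489 − LOI 176.1).
Composition: SiO2 30.31%, Na2O 1.246%, SrO 13.97%, Al2O3 29.90%, BaO 24.57%

All arithmetic runs at full precision at all times — in-progress results are rounded off to 4 significant figures wherever printed; every reported value receives exactly one rounding. All derived quantities, including the totals, LOI, the yield, glass mass, the five compositions, are re-derived starting from the weights for 1313 t of glass at exact precision as given in the problem or answer text.
Oxide masses out of the charge:
  SiO2: 146.3·0.6811 + 299.9·0.9950 = 398.0 t
  Na2O: 146.3·0.1118 = 16.36 t
  SrO: 261.3·0.7018 = 183.4 t
  Al2O3: 146.3·0.1941 + 364.8·0.9961 + 299.9·0.003000 = 392.7 t
  BaO: 416.9·0.7740 = 322.7 t
LOI: 146.3·0.01300 + 416.9·0.2260 + 364.8·0.003900 + 299.9·0.002000 + 261.3·0.2982 = 176.1 t
Net of LOI, the glass mass = 1489 − 176.1 = 1313 t (consistent with Σ oxide mass)
each oxide over glass, ×100, is wt %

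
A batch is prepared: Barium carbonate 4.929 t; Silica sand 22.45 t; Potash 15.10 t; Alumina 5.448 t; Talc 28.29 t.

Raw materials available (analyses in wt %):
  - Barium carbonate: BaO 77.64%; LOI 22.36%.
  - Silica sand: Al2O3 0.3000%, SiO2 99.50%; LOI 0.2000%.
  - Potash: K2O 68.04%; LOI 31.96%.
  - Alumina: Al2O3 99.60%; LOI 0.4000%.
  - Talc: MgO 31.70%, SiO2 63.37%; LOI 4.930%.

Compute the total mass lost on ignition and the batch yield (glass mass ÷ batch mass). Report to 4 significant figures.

LOI loss = 7.389 t; glass = 68.83 t; yield = 90.30%

All internal work holds full precision at all times; the intermediate values appear, rounded to four significant figures, across the worked steps; every reported value includes exactly one rounding. The derived quantities (glass mass, LOI, the totals, five oxide percentages, yield) are recomputed using the weight values on 68.83 t of glass at exact precision, as given in the question or the answer.
Each material's LOI contribution:
  Barium carbonate: 4.929 × 0.2236 = 1.102 t
  Silica sand: 22.45 × 0.002000 = 0.04490 t
  Potash: 15.10 × 0.3196 = 4.826 t
  Alumina: 5.448 × 0.004000 = 0.02179 t
  Talc: 28.29 × 0.04930 = 1.395 t
Total LOI = 7.389 t
Glass = batch − LOI = 76.22 − 7.389 = 68.83 t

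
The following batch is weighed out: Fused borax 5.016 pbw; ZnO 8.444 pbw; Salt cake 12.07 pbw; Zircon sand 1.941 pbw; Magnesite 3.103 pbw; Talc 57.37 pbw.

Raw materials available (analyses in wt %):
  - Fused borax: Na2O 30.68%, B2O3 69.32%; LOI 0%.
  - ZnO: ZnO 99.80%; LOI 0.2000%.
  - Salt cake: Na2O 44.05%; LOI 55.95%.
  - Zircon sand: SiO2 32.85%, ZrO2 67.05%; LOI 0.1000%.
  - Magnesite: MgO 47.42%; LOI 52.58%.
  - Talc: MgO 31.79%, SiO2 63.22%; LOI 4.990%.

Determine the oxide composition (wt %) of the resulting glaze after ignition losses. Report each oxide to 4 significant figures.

Glass mass = 76.68 pbw (batch 87.94 − LOI 11.27).
Composition: Na2O 8.941%, MgO 25.70%, ZnO 10.99%, B2O3 4.535%, SiO2 48.13%, ZrO2 1.697%

Working values are displayed, with 4-significant-figure rounding, across the worked steps. The working math holds full float precision throughout — each reported value takes just one rounding; the derived quantities (ignition loss, glass mass, the totals, six oxide percentages, the yield) are re-derived from the batch weights per 76.68 pbw of glass in full precision, as they appear in problem or answer.
Per-oxide mass from batch:
  Na2O: 5.016·0.3068 + 12.07·0.4405 = 6.856 pbw
  MgO: 3.103·0.4742 + 57.37·0.3179 = 19.71 pbw
  ZnO: 8.444·0.9980 = 8.427 pbw
  B2O3: 5.016·0.6932 = 3.477 pbw
  SiO2: 1.941·0.3285 + 57.37·0.6322 = 36.91 pbw
  ZrO2: 1.941·0.6705 = 1.301 pbw
LOI: 8.444·0.002000 + 12.07·0.5595 + 1.941·0.001000 + 3.103·0.5258 + 57.37·0.04990 = 11.27 pbw
batch − LOI leaves glass = 87.94 − 11.27 = 76.68 pbw (= Σ oxide masses)
oxide / glass × 100 gives the wt %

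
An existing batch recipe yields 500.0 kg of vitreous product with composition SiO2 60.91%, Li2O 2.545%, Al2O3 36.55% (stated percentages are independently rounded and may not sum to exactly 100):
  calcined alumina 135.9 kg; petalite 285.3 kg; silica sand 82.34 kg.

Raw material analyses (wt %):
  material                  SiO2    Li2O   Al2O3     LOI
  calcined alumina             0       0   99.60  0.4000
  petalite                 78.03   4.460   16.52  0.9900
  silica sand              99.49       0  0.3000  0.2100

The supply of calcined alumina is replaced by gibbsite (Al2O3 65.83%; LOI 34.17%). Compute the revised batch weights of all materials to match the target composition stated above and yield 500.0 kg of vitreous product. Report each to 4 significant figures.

Revised batch per 500.0 kg vitreous product:
  gibbsite: 205.6 kg
  petalite: 285.3 kg
  silica sand: 82.34 kg
Total batch = 573.2 kg; LOI loss = 73.25 kg

Each numeric step carries exact precision at every stage — working values are printed rounded off to 4 significant digits across the worked steps — each reported figure includes exactly one rounding; the derived quantities, which include glass mass, totals, yield, ignition loss, the three compositions, are carried in exact precision, as quoted within question or answer, from the batch weights on 500.0 kg of glass.
Oxide-by-oxide targets in 500.0 kg vitreous product:
  SiO2: 60.91% × 500.0 = 304.6 kg
  Li2O: 2.545% × 500.0 = 12.72 kg
  Al2O3: 36.55% × 500.0 = 182.8 kg
Checking each oxide sum from the weights as reported, per the basis as stated (oxide sums agree with the targets exact up to rounding of places):
  SiO2: 285.3·0.7803 + 82.34·0.9949 = 304.5 kg (target 304.6 kg)
  Li2O: 285.3·0.04460 = 12.72 kg (target 12.72 kg)
  Al2O3: 205.6·0.6583 + 285.3·0.1652 + 82.34·0.003000 = 182.7 kg (target 182.8 kg)
The glass-mass cross-check: whole batch net of LOI = 500.0 kg (oxide target masses add up to 500.0 kg; the stated basis being 500.0 kg — differing by rounding only).
Summing the batch: Σ batch = 573.2 kg; loss to ignition Σ batch·LOI = 73.25 kg; glass ÷ batch gives a yield of 87.22%.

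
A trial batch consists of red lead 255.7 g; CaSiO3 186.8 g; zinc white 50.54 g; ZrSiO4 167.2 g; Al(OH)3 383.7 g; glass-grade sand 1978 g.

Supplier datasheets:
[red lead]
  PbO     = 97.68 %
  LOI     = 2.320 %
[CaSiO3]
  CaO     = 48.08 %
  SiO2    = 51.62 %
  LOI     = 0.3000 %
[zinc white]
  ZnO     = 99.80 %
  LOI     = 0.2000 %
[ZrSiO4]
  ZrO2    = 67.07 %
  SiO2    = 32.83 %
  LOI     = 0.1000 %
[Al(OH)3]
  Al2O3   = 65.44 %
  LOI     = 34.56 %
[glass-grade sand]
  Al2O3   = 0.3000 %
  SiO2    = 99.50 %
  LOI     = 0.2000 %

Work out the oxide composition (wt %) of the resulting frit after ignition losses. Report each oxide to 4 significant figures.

Glass mass = 2879 g (batch 3022 − LOI 143.3).
Composition: CaO 3.120%, ZnO 1.752%, PbO 8.677%, ZrO2 3.896%, Al2O3 8.929%, SiO2 73.63%

Values along the way are displayed, with 4-significant-digit rounding, on the page — all internal work maintains full float precision all the way through; every reported value takes exactly one rounding; derived quantities are rebuilt in full float precision (glass mass, yield, the six compositions, LOI, totals) starting from the weights per 2879 g of glass, precisely as stated by question or answer.
Mass of each oxide from the mix:
  CaO: 186.8·0.4808 = 89.81 g
  ZnO: 50.54·0.9980 = 50.44 g
  PbO: 255.7·0.9768 = 249.8 g
  ZrO2: 167.2·0.6707 = 112.1 g
  Al2O3: 383.7·0.6544 + 1978·0.003000 = 257.0 g
  SiO2: 186.8·0.5162 + 167.2·0.3283 + 1978·0.9950 = 2119 g
LOI: 255.7·0.02320 + 186.8·0.003000 + 50.54·0.002000 + 167.2·0.001000 + 383.7·0.3456 + 1978·0.002000 = 143.3 g
batch − LOI leaves glass = 3022 − 143.3 = 2879 g (the oxide masses sum to this)
percent by weight: oxide/glass ×100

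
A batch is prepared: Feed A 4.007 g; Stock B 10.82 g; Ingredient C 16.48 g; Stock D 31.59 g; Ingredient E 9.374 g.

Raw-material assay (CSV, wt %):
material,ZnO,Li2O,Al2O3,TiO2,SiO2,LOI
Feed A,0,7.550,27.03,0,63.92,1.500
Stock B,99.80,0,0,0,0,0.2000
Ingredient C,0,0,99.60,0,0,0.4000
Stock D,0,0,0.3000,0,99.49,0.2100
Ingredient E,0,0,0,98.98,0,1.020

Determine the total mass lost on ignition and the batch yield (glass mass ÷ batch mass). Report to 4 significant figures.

LOI loss = 0.3096 g; glass = 71.96 g; yield = 99.57%

Mid-chain values are shown, with 4-significant-digit rounding, across the worked steps — every computation runs at full precision in every operation; every reported number is rounded once only. Derived quantities (ignition loss, five oxide percentages, glass mass, totals, the yield) are re-derived in exact precision starting from the weights per 71.96 g of glass exactly as shown in problem or answer.
Per-material ignition loss:
  Feed A: 4.007 × 0.01500 = 0.06010 g
  Stock B: 10.82 × 0.002000 = 0.02164 g
  Ingredient C: 16.48 × 0.004000 = 0.06592 g
  Stock D: 31.59 × 0.002100 = 0.06634 g
  Ingredient E: 9.374 × 0.01020 = 0.09561 g
Total LOI = 0.3096 g
Glass = batch − LOI = 72.27 − 0.3096 = 71.96 g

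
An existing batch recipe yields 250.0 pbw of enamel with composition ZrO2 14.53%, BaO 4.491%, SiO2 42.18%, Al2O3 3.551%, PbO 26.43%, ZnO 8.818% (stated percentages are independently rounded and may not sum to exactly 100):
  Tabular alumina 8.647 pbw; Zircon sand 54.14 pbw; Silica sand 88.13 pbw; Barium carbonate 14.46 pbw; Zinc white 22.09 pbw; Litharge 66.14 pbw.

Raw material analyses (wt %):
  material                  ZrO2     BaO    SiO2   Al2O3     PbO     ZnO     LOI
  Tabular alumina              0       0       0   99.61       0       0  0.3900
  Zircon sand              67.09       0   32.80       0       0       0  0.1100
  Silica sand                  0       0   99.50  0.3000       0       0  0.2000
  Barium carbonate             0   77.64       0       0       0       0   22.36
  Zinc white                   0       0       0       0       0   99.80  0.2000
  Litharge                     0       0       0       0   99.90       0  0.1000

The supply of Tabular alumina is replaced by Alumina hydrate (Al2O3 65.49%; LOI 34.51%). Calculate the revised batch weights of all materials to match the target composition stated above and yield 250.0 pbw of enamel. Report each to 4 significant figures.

Revised batch per 250.0 pbw enamel:
  Alumina hydrate: 13.15 pbw
  Zircon sand: 54.14 pbw
  Silica sand: 88.13 pbw
  Barium carbonate: 14.46 pbw
  Zinc white: 22.09 pbw
  Litharge: 66.14 pbw
Total batch = 258.1 pbw; LOI loss = 8.117 pbw

Each numeric step holds exact precision in every operation; working values are displayed rounded to 4 significant digits on the page. Each reported result is rounded exactly once. The derived quantities (glass mass, totals, yield, LOI, the six compositions) are rebuilt in full float precision from the batch weights per 250.0 pbw of glass, exactly as printed in the problem or answer text.
Oxide-by-oxide targets in 250.0 pbw enamel:
  ZrO2: 14.53% × 250.0 = 36.33 pbw
  BaO: 4.491% × 250.0 = 11.23 pbw
  SiO2: 42.18% × 250.0 = 105.4 pbw
  Al2O3: 3.551% × 250.0 = 8.878 pbw
  PbO: 26.43% × 250.0 = 66.08 pbw
  ZnO: 8.818% × 250.0 = 22.04 pbw
Checking each oxide sum working from each reported weight, per the basis as stated (delivered sums recover each target within answer rounding):
  ZrO2: 54.14·0.6709 = 36.32 pbw (target 36.33 pbw)
  BaO: 14.46·0.7764 = 11.23 pbw (target 11.23 pbw)
  SiO2: 54.14·0.3280 + 88.13·0.9950 = 105.4 pbw (target 105.4 pbw)
  Al2O3: 13.15·0.6549 + 88.13·0.003000 = 8.876 pbw (target 8.878 pbw)
  PbO: 66.14·0.9990 = 66.07 pbw (target 66.08 pbw)
  ZnO: 22.09·0.9980 = 22.05 pbw (target 22.04 pbw)
Consistency of the glass mass: whole batch net of LOI = 250.0 pbw (per-oxide target masses sum to 250.0 pbw; basis as stated: 250.0 pbw — differing by rounding only).
Batch grand total — Σ batch = 258.1 pbw; ignition loss, Σ(batch × LOI) = 8.117 pbw; yield: glass divided by total = 96.86%.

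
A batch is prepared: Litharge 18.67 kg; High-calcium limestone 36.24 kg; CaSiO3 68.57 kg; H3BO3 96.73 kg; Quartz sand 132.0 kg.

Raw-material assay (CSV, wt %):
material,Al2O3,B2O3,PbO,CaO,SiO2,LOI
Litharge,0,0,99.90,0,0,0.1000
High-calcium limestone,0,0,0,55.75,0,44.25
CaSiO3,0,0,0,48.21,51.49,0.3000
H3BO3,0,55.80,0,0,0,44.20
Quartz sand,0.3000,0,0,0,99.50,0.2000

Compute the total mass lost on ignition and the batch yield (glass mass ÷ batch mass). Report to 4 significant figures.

Every computation keeps full float precision from first step to last. Intermediates are shown, rounded to four significant figures, in the printout. Each reported value receives exactly one rounding; all derived quantities are re-derived starting from the weights per 292.9 kg of glass at full precision (net glass mass, the five compositions, ignition loss, the yield, totals), as written in either problem or answer.
Ignition loss by material:
  Litharge: 18.67 × 0.001000 = 0.01867 kg
  High-calcium limestone: 36.24 × 0.4425 = 16.04 kg
  CaSiO3: 68.57 × 0.003000 = 0.2057 kg
  H3BO3: 96.73 × 0.4420 = 42.75 kg
  Quartz sand: 132.0 × 0.002000 = 0.2640 kg
Total LOI = 59.28 kg
Glass = batch − LOI = 352.2 − 59.28 = 292.9 kg

LOI loss = 59.28 kg; glass = 292.9 kg; yield = 83.17%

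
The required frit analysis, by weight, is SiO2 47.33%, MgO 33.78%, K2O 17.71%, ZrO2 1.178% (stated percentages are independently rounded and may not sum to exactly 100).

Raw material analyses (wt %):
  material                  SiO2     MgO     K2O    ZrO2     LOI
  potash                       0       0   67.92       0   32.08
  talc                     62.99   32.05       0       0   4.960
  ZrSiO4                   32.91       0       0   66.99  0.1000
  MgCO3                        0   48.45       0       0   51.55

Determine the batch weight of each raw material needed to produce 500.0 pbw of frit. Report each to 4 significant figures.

Mid-chain values are printed, rounded to 4 significant digits, in the printout; each numeric step maintains exact precision in every operation; each reported figure takes exactly one rounding; the derived quantities (the yield, glass mass, ignition loss, the four compositions, the totals) are computed using the weight values for 500.0 pbw of glass in full precision, precisely as stated by question or answer.
Per-oxide target masses for 500.0 pbw frit:
  SiO2: 47.33% × 500.0 = 236.6 pbw
  MgO: 33.78% × 500.0 = 168.9 pbw
  K2O: 17.71% × 500.0 = 88.55 pbw
  ZrO2: 1.178% × 500.0 = 5.890 pbw
Oxide-by-oxide audit from the weights as reported, per the basis as stated (sum by sum, the targets are met once rounding is allowed for):
  SiO2: 371.1·0.6299 + 8.792·0.3291 = 236.6 pbw (target 236.6 pbw)
  MgO: 371.1·0.3205 + 103.1·0.4845 = 168.9 pbw (target 168.9 pbw)
  K2O: 130.4·0.6792 = 88.57 pbw (target 88.55 pbw)
  ZrO2: 8.792·0.6699 = 5.890 pbw (target 5.890 pbw)
Auditing the glass mass value: whole batch net of LOI = 500.0 pbw (the Σ of target masses is 500.0 pbw; with the basis standing at 500.0 pbw — a pure rounding effect).
Summing the batch: Σ batch = 613.4 pbw; loss to ignition Σ batch·LOI = 113.4 pbw; yield, glass over the total, = 81.51%.

Batch per 500.0 pbw frit:
  potash: 130.4 pbw
  talc: 371.1 pbw
  ZrSiO4: 8.792 pbw
  MgCO3: 103.1 pbw
Total batch = 613.4 pbw; LOI loss = 113.4 pbw; yield = 81.51%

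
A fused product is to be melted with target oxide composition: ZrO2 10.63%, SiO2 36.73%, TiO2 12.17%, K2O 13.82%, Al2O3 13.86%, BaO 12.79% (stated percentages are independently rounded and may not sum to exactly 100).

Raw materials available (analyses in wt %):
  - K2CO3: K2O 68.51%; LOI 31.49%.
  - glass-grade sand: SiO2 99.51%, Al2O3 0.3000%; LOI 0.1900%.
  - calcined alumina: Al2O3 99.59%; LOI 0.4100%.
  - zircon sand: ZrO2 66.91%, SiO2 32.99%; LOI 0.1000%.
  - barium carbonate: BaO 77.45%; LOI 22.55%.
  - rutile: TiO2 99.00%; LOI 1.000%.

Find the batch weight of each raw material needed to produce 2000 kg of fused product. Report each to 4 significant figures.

Batch per 2000 kg fused product:
  K2CO3: 403.4 kg
  glass-grade sand: 632.9 kg
  calcined alumina: 276.4 kg
  zircon sand: 317.7 kg
  barium carbonate: 330.3 kg
  rutile: 245.9 kg
Total batch = 2207 kg; LOI loss = 206.6 kg; yield = 90.64%

The working math carries exact precision throughout — mid-chain values are shown, rounded to 4 significant figures, alongside each step — exactly one rounding goes into each reported number — all derived quantities (glass mass, six oxide percentages, LOI, totals, yield) are computed in full precision from the weighed amounts per 2000 kg of glass as set out in the problem or answer text.
Oxide mass targets, per 2000 kg fused product:
  ZrO2: 10.63% × 2000 = 212.6 kg
  SiO2: 36.73% × 2000 = 734.6 kg
  TiO2: 12.17% × 2000 = 243.4 kg
  K2O: 13.82% × 2000 = 276.4 kg
  Al2O3: 13.86% × 2000 = 277.2 kg
  BaO: 12.79% × 2000 = 255.8 kg
Balance tally, oxide-wise, from the weights as reported, for the quoted basis mass (each sum matches its target mass inside rounding margins):
  ZrO2: 317.7·0.6691 = 212.6 kg (target 212.6 kg)
  SiO2: 632.9·0.9951 + 317.7·0.3299 = 734.6 kg (target 734.6 kg)
  TiO2: 245.9·0.9900 = 243.4 kg (target 243.4 kg)
  K2O: 403.4·0.6851 = 276.4 kg (target 276.4 kg)
  Al2O3: 632.9·0.003000 + 276.4·0.9959 = 277.2 kg (target 277.2 kg)
  BaO: 330.3·0.7745 = 255.8 kg (target 255.8 kg)
The glass-mass cross-check: total batch − LOI = 2000 kg (oxide target masses add up to 2000 kg; basis as stated: 2000 kg — a pure rounding effect).
Batch grand total — Σ batch = 2207 kg; ignition loss, Σ(batch × LOI) = 206.6 kg; yield = glass ÷ total batch = 90.64%.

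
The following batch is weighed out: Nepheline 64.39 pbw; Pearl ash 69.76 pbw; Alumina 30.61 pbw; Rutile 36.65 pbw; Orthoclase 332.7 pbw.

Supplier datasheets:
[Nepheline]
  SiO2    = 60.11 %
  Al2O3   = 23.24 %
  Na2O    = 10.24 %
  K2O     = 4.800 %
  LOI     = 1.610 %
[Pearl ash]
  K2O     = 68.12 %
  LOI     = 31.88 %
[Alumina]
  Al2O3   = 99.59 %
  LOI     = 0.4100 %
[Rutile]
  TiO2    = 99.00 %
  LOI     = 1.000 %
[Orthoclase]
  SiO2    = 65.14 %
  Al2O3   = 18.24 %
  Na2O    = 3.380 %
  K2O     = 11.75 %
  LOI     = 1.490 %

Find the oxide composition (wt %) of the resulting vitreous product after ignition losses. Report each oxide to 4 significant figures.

Glass mass = 505.4 pbw (batch 534.1 − LOI 28.73).
Composition: TiO2 7.179%, SiO2 50.54%, Al2O3 21.00%, Na2O 3.530%, K2O 17.75%

Working values appear (rounded to four significant figures) across the worked steps; all arithmetic carries exact precision at each step — every reported value sees exactly one rounding — all derived quantities (ignition loss, the totals, net glass mass, the five compositions, yield) are computed from the batch weights per 505.4 pbw of glass at exact precision precisely as stated by either problem or answer.
Oxide-by-oxide delivered mass:
  TiO2: 36.65·0.9900 = 36.28 pbw
  SiO2: 64.39·0.6011 + 332.7·0.6514 = 255.4 pbw
  Al2O3: 64.39·0.2324 + 30.61·0.9959 + 332.7·0.1824 = 106.1 pbw
  Na2O: 64.39·0.1024 + 332.7·0.03380 = 17.84 pbw
  K2O: 64.39·0.04800 + 69.76·0.6812 + 332.7·0.1175 = 89.70 pbw
LOI: 64.39·0.01610 + 69.76·0.3188 + 30.61·0.004100 + 36.65·0.01000 + 332.7·0.01490 = 28.73 pbw
Glass mass = batch − LOI = 534.1 − 28.73 = 505.4 pbw (= the summed oxide contributions)
percent share: oxide ÷ glass, ×100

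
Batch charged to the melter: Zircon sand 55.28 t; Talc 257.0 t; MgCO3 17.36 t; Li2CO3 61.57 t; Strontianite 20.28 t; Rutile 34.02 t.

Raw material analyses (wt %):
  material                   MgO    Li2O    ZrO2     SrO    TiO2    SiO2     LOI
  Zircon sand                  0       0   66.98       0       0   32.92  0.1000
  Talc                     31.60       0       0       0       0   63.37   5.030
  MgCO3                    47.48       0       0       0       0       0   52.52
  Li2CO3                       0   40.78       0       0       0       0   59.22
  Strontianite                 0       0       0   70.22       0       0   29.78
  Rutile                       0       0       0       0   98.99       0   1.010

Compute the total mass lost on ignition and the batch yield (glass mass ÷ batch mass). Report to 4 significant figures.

LOI loss = 64.94 t; glass = 380.6 t; yield = 85.42%

The intermediate values are shown rounded off to 4 significant figures as written — all internal work holds full float precision through the solve. Every reported figure is rounded exactly once; derived quantities (LOI, the yield, net glass mass, the six compositions, totals) are carried from the weighed amounts at 380.6 t of glass in full precision exactly as printed in the problem or the answer.
LOI of each material in turn:
  Zircon sand: 55.28 × 0.001000 = 0.05528 t
  Talc: 257.0 × 0.05030 = 12.93 t
  MgCO3: 17.36 × 0.5252 = 9.117 t
  Li2CO3: 61.57 × 0.5922 = 36.46 t
  Strontianite: 20.28 × 0.2978 = 6.039 t
  Rutile: 34.02 × 0.01010 = 0.3436 t
Total LOI = 64.94 t
Glass = batch − LOI = 445.5 − 64.94 = 380.6 t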